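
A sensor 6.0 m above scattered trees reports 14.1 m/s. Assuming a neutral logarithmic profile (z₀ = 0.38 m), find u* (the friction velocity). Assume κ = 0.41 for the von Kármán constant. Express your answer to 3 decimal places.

Log law: V(z) = (u*/κ) · ln(z/z₀) ⇒ u* = κ · V / ln(z/z₀)
u* = 0.41 × 14.1 / ln(6.0/0.38) = 0.41 × 14.1 / 2.7593
   = 5.7810 / 2.7593 = 2.0951 m/s

u* ≈ 2.095 m/s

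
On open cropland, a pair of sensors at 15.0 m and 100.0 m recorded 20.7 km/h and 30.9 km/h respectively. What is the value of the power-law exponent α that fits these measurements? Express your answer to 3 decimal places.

Power law: V₂/V₁ = (z₂/z₁)^α ⇒ α = ln(V₂/V₁) / ln(z₂/z₁)
α = ln(30.9/20.7) / ln(100.0/15.0) = ln(1.4928) / ln(6.6667)
  = 0.40062 / 1.89712 = 0.21117

α ≈ 0.211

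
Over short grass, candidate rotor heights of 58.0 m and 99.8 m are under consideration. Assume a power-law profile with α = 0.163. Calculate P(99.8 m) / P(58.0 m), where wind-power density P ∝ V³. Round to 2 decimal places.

Speed ratio: V_B/V_A = (z_B/z_A)^α = (99.8/58.0)^0.163 = (1.7207)^0.163 = 1.09250
Power-density ratio: P_B/P_A = (V_B/V_A)³ = (1.09250)³ = 1.30394

1.30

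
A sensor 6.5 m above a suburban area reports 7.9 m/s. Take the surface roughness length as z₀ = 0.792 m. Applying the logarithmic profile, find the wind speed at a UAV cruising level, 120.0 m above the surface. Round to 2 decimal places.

Log law: V(z) ∝ ln(z/z₀), so V₂/V₁ = ln(z₂/z₀) / ln(z₁/z₀).
ln(120.0/0.792) = 5.0207, ln(6.5/0.792) = 2.1050
V₂ = 7.9 × 5.0207/2.1050 = 7.9 × 2.3851 = 18.8425 m/s

18.84 m/s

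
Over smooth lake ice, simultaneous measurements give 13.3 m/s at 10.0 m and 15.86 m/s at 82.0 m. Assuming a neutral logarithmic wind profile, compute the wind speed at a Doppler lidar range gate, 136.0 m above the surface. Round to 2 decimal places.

Log law: V ∝ ln(z/z₀). From the pair, with r = V₁/V₂ = 0.83859,
ln z₀ = (ln z₁ − r·ln z₂)/(1 − r) = (2.3026 − 0.83859×4.4067)/0.16141 = -8.6290 → z₀ = 0.0001788 m
V₃ = V₁ · ln(z₃/z₀)/ln(z₁/z₀) = 13.3 × 13.5417/10.9316 = 16.4755 m/s

16.48 m/s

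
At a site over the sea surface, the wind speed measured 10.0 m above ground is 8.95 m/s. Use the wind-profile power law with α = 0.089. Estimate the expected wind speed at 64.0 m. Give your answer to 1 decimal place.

10.6 m/s

Power-law profile: V₂ = V₁ · (z₂/z₁)^α
V₂ = 8.95 × (64.0/10.0)^0.089 = 8.95 × (6.4000)^0.089
    = 8.95 × 1.1796 = 10.5578 m/s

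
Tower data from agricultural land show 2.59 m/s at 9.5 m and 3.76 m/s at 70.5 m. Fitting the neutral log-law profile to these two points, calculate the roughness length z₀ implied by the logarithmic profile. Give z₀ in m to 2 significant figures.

Log law: V(z) ∝ ln(z/z₀). With r = V₁/V₂ = 2.59/3.76 = 0.68883,
r · ln(z₂/z₀) = ln(z₁/z₀) ⇒ ln z₀ = (ln z₁ − r·ln z₂)/(1 − r)
ln z₀ = (2.25129 − 0.68883×4.25561) / 0.31117 = -2.1856
z₀ = exp(-2.1856) = 0.1124 m

z₀ ≈ 0.11 m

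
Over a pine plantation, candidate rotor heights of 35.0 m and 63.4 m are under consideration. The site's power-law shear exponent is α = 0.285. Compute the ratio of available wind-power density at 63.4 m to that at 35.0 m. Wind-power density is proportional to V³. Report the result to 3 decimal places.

1.662

Speed ratio: V_B/V_A = (z_B/z_A)^α = (63.4/35.0)^0.285 = (1.8114)^0.285 = 1.18450
Power-density ratio: P_B/P_A = (V_B/V_A)³ = (1.18450)³ = 1.66191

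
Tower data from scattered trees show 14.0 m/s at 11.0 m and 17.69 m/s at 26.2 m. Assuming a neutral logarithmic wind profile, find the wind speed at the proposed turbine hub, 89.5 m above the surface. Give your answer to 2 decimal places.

22.91 m/s

Log law: V ∝ ln(z/z₀). From the pair, with r = V₁/V₂ = 0.79141,
ln z₀ = (ln z₁ − r·ln z₂)/(1 − r) = (2.3979 − 0.79141×3.2658)/0.20859 = -0.8948 → z₀ = 0.4087 m
V₃ = V₁ · ln(z₃/z₀)/ln(z₁/z₀) = 14.0 × 5.3891/3.2927 = 22.9133 m/s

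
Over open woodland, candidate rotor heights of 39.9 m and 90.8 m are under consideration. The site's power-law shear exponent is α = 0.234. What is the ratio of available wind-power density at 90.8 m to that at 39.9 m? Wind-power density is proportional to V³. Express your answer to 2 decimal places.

Speed ratio: V_B/V_A = (z_B/z_A)^α = (90.8/39.9)^0.234 = (2.2757)^0.234 = 1.21217
Power-density ratio: P_B/P_A = (V_B/V_A)³ = (1.21217)³ = 1.78112

1.78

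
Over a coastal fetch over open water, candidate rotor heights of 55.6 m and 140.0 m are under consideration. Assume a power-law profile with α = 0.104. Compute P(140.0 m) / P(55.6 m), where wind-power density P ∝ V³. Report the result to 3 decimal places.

Speed ratio: V_B/V_A = (z_B/z_A)^α = (140.0/55.6)^0.104 = (2.5180)^0.104 = 1.10080
Power-density ratio: P_B/P_A = (V_B/V_A)³ = (1.10080)³ = 1.33392

1.334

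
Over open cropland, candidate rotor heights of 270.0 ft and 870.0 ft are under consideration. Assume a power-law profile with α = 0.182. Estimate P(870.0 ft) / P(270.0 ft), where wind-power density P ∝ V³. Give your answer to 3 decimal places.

Speed ratio: V_B/V_A = (z_B/z_A)^α = (870.0/270.0)^0.182 = (3.2222)^0.182 = 1.23733
Power-density ratio: P_B/P_A = (V_B/V_A)³ = (1.23733)³ = 1.89432

1.894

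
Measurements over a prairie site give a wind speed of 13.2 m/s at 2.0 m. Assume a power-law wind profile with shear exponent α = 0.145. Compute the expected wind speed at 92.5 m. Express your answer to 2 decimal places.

23.02 m/s

Power-law profile: V₂ = V₁ · (z₂/z₁)^α
V₂ = 13.2 × (92.5/2.0)^0.145 = 13.2 × (46.2500)^0.145
    = 13.2 × 1.7436 = 23.0152 m/s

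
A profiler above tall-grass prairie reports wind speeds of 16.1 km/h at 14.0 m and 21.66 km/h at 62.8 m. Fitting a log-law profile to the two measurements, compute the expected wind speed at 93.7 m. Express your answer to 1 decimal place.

Log law: V ∝ ln(z/z₀). From the pair, with r = V₁/V₂ = 0.74331,
ln z₀ = (ln z₁ − r·ln z₂)/(1 − r) = (2.6391 − 0.74331×4.1400)/0.25669 = -1.7071 → z₀ = 0.1814 m
V₃ = V₁ · ln(z₃/z₀)/ln(z₁/z₀) = 16.1 × 6.2472/4.3461 = 23.1423 km/h

23.1 km/h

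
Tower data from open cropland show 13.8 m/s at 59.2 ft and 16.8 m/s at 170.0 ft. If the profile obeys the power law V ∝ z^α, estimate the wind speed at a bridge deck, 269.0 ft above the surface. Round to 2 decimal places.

First find α: α = ln(V₂/V₁)/ln(z₂/z₁) = ln(16.8/13.8)/ln(170.0/59.2) = 0.19671/1.05488 = 0.1865
Extrapolate from 170.0 ft to 269.0 ft: V₃ = 16.8 × (269.0/170.0)^0.1865 = 16.8 × 1.0893 = 18.3010 m/s

18.30 m/s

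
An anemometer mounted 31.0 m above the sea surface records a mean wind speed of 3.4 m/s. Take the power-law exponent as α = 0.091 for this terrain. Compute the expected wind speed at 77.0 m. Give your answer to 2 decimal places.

Power-law profile: V₂ = V₁ · (z₂/z₁)^α
V₂ = 3.4 × (77.0/31.0)^0.091 = 3.4 × (2.4839)^0.091
    = 3.4 × 1.0863 = 3.6935 m/s

3.69 m/s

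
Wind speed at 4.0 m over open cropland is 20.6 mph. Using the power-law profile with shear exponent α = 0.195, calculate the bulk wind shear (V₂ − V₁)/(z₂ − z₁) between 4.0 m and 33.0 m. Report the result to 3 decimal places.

Power law: V₂ = V₁ · (z₂/z₁)^α = 20.6 × (8.2500)^0.195 = 31.0868 mph
ΔV/Δz = (31.0868 − 20.6)/(33.0 − 4.0) = 10.4868/29.0000 = 0.36161 mph/m

0.362 mph/m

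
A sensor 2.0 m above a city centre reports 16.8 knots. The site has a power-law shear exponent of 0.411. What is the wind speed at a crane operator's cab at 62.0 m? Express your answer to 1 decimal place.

68.9 knots

Power-law profile: V₂ = V₁ · (z₂/z₁)^α
V₂ = 16.8 × (62.0/2.0)^0.411 = 16.8 × (31.0000)^0.411
    = 16.8 × 4.1016 = 68.9063 knots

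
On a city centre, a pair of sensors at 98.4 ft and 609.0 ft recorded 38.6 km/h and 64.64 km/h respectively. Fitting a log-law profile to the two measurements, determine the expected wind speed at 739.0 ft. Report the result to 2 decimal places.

67.40 km/h

Log law: V ∝ ln(z/z₀). From the pair, with r = V₁/V₂ = 0.59715,
ln z₀ = (ln z₁ − r·ln z₂)/(1 − r) = (4.5890 − 0.59715×6.4118)/0.40285 = 1.8871 → z₀ = 6.600 ft
V₃ = V₁ · ln(z₃/z₀)/ln(z₁/z₀) = 38.6 × 4.7182/2.7020 = 67.4040 km/h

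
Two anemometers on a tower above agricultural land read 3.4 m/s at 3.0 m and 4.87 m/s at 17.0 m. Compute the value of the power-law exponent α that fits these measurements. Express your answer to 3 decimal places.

Power law: V₂/V₁ = (z₂/z₁)^α ⇒ α = ln(V₂/V₁) / ln(z₂/z₁)
α = ln(4.87/3.4) / ln(17.0/3.0) = ln(1.4324) / ln(5.6667)
  = 0.35932 / 1.73460 = 0.20715

α ≈ 0.207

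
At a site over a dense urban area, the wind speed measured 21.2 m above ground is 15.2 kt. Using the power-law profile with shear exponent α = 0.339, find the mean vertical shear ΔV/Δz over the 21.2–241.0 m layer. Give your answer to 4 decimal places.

0.0885 kt/m

Power law: V₂ = V₁ · (z₂/z₁)^α = 15.2 × (11.3679)^0.339 = 34.6513 kt
ΔV/Δz = (34.6513 − 15.2)/(241.0 − 21.2) = 19.4513/219.8000 = 0.08850 kt/m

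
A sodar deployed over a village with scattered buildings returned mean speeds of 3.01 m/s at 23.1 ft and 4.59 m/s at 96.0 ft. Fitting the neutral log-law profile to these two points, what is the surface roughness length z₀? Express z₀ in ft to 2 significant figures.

z₀ ≈ 1.5 ft

Log law: V(z) ∝ ln(z/z₀). With r = V₁/V₂ = 3.01/4.59 = 0.65577,
r · ln(z₂/z₀) = ln(z₁/z₀) ⇒ ln z₀ = (ln z₁ − r·ln z₂)/(1 − r)
ln z₀ = (3.13983 − 0.65577×4.56435) / 0.34423 = 0.4260
z₀ = exp(0.4260) = 1.531 ft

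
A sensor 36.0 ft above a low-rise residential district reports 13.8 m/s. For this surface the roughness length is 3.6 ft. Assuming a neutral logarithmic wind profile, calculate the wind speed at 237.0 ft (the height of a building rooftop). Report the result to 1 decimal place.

Log law: V(z) ∝ ln(z/z₀), so V₂/V₁ = ln(z₂/z₀) / ln(z₁/z₀).
ln(237.0/3.6) = 4.1871, ln(36.0/3.6) = 2.3026
V₂ = 13.8 × 4.1871/2.3026 = 13.8 × 1.8184 = 25.0946 m/s

25.1 m/s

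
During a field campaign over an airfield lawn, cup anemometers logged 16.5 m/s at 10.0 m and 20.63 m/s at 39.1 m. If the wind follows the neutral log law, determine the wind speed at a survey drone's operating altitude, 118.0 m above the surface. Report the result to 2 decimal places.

23.98 m/s

Log law: V ∝ ln(z/z₀). From the pair, with r = V₁/V₂ = 0.79981,
ln z₀ = (ln z₁ − r·ln z₂)/(1 − r) = (2.3026 − 0.79981×3.6661)/0.20019 = -3.1450 → z₀ = 0.04307 m
V₃ = V₁ · ln(z₃/z₀)/ln(z₁/z₀) = 16.5 × 7.9156/5.4475 = 23.9756 m/s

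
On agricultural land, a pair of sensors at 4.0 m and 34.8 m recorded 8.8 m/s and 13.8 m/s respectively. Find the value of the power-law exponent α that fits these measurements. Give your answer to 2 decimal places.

Power law: V₂/V₁ = (z₂/z₁)^α ⇒ α = ln(V₂/V₁) / ln(z₂/z₁)
α = ln(13.8/8.8) / ln(34.8/4.0) = ln(1.5682) / ln(8.7000)
  = 0.44992 / 2.16332 = 0.20797

α ≈ 0.21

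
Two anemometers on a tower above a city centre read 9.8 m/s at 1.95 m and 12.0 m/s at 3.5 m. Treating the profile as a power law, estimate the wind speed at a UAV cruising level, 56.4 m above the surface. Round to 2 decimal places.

31.42 m/s

First find α: α = ln(V₂/V₁)/ln(z₂/z₁) = ln(12.0/9.8)/ln(3.5/1.95) = 0.20252/0.58493 = 0.3462
Extrapolate from 3.5 m to 56.4 m: V₃ = 12.0 × (56.4/3.5)^0.3462 = 12.0 × 2.6181 = 31.4166 m/s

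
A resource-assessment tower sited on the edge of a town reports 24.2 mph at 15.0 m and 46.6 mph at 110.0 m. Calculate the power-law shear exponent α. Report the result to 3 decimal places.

Power law: V₂/V₁ = (z₂/z₁)^α ⇒ α = ln(V₂/V₁) / ln(z₂/z₁)
α = ln(46.6/24.2) / ln(110.0/15.0) = ln(1.9256) / ln(7.3333)
  = 0.65525 / 1.99243 = 0.32887

α ≈ 0.329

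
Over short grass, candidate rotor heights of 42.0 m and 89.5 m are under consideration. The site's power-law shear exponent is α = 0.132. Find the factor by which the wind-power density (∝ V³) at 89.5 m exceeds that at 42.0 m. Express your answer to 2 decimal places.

1.35

Speed ratio: V_B/V_A = (z_B/z_A)^α = (89.5/42.0)^0.132 = (2.1310)^0.132 = 1.10502
Power-density ratio: P_B/P_A = (V_B/V_A)³ = (1.10502)³ = 1.34932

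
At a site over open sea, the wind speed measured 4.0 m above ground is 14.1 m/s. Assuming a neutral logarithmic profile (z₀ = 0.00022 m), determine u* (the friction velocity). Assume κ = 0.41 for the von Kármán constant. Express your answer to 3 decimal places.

Log law: V(z) = (u*/κ) · ln(z/z₀) ⇒ u* = κ · V / ln(z/z₀)
u* = 0.41 × 14.1 / ln(4.0/0.00022) = 0.41 × 14.1 / 9.8082
   = 5.7810 / 9.8082 = 0.5894 m/s

u* ≈ 0.589 m/s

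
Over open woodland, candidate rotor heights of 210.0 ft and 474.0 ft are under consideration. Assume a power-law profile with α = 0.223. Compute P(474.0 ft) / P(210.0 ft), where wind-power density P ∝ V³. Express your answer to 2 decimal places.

1.72

Speed ratio: V_B/V_A = (z_B/z_A)^α = (474.0/210.0)^0.223 = (2.2571)^0.223 = 1.19907
Power-density ratio: P_B/P_A = (V_B/V_A)³ = (1.19907)³ = 1.72398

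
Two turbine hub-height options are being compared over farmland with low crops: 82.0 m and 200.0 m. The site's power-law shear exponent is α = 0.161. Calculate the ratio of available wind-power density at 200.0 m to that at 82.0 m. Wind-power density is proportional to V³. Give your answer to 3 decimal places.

1.538

Speed ratio: V_B/V_A = (z_B/z_A)^α = (200.0/82.0)^0.161 = (2.4390)^0.161 = 1.15436
Power-density ratio: P_B/P_A = (V_B/V_A)³ = (1.15436)³ = 1.53824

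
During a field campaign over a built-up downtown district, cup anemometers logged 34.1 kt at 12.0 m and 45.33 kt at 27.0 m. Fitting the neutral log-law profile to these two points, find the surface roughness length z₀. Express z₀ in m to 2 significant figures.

z₀ ≈ 1.0 m

Log law: V(z) ∝ ln(z/z₀). With r = V₁/V₂ = 34.1/45.33 = 0.75226,
r · ln(z₂/z₀) = ln(z₁/z₀) ⇒ ln z₀ = (ln z₁ − r·ln z₂)/(1 − r)
ln z₀ = (2.48491 − 0.75226×3.29584) / 0.24774 = 0.0225
z₀ = exp(0.0225) = 1.023 m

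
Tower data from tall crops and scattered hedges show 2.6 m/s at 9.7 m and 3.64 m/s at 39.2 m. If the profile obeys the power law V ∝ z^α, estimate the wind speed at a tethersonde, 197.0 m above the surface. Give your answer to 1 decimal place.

5.4 m/s

First find α: α = ln(V₂/V₁)/ln(z₂/z₁) = ln(3.64/2.6)/ln(39.2/9.7) = 0.33647/1.39655 = 0.2409
Extrapolate from 39.2 m to 197.0 m: V₃ = 3.64 × (197.0/39.2)^0.2409 = 3.64 × 1.4755 = 5.3708 m/s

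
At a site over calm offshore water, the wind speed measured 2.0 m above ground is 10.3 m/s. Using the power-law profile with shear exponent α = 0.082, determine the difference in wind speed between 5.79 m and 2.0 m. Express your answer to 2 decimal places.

0.94 m/s

Power law: V₂ = V₁ · (z₂/z₁)^α = 10.3 × (2.8950)^0.082 = 11.2381 m/s
ΔV = 11.2381 − 10.3 = 0.9381 m/s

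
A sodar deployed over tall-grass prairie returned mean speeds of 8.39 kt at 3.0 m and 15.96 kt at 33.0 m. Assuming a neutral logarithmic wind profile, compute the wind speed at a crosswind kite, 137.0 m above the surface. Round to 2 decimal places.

20.45 kt

Log law: V ∝ ln(z/z₀). From the pair, with r = V₁/V₂ = 0.52569,
ln z₀ = (ln z₁ − r·ln z₂)/(1 − r) = (1.0986 − 0.52569×3.4965)/0.47431 = -1.5590 → z₀ = 0.2103 m
V₃ = V₁ · ln(z₃/z₀)/ln(z₁/z₀) = 8.39 × 6.4790/2.6576 = 20.4538 kt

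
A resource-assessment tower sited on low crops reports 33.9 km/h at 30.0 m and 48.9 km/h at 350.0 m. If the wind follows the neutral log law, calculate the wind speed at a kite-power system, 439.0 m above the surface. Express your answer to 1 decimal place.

Log law: V ∝ ln(z/z₀). From the pair, with r = V₁/V₂ = 0.69325,
ln z₀ = (ln z₁ − r·ln z₂)/(1 − r) = (3.4012 − 0.69325×5.8579)/0.30675 = -2.1510 → z₀ = 0.1164 m
V₃ = V₁ · ln(z₃/z₀)/ln(z₁/z₀) = 33.9 × 8.2355/5.5522 = 50.2833 km/h

50.3 km/h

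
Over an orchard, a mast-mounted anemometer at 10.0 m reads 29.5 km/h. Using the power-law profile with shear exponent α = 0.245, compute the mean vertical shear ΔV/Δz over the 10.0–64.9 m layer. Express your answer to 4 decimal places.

Power law: V₂ = V₁ · (z₂/z₁)^α = 29.5 × (6.4900)^0.245 = 46.6468 km/h
ΔV/Δz = (46.6468 − 29.5)/(64.9 − 10.0) = 17.1468/54.9000 = 0.31233 km/h/m

0.3123 km/h/m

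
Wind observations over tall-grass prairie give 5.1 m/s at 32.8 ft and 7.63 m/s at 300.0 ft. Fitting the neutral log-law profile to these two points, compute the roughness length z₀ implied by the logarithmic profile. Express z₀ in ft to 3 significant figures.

Log law: V(z) ∝ ln(z/z₀). With r = V₁/V₂ = 5.1/7.63 = 0.66841,
r · ln(z₂/z₀) = ln(z₁/z₀) ⇒ ln z₀ = (ln z₁ − r·ln z₂)/(1 − r)
ln z₀ = (3.49043 − 0.66841×5.70378) / 0.33159 = -0.9713
z₀ = exp(-0.9713) = 0.3786 ft

z₀ ≈ 0.379 ft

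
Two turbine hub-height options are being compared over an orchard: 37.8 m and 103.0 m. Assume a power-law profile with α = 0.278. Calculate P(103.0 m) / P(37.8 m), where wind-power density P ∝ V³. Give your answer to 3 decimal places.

2.307

Speed ratio: V_B/V_A = (z_B/z_A)^α = (103.0/37.8)^0.278 = (2.7249)^0.278 = 1.32137
Power-density ratio: P_B/P_A = (V_B/V_A)³ = (1.32137)³ = 2.30716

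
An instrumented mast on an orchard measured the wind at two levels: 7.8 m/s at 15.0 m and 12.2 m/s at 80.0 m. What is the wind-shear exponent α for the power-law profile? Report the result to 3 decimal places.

α ≈ 0.267

Power law: V₂/V₁ = (z₂/z₁)^α ⇒ α = ln(V₂/V₁) / ln(z₂/z₁)
α = ln(12.2/7.8) / ln(80.0/15.0) = ln(1.5641) / ln(5.3333)
  = 0.44731 / 1.67398 = 0.26722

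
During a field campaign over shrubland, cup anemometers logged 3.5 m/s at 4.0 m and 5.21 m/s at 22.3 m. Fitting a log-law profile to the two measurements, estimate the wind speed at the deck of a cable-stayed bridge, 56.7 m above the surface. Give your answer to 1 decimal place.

Log law: V ∝ ln(z/z₀). From the pair, with r = V₁/V₂ = 0.67179,
ln z₀ = (ln z₁ − r·ln z₂)/(1 − r) = (1.3863 − 0.67179×3.1046)/0.32821 = -2.1307 → z₀ = 0.1188 m
V₃ = V₁ · ln(z₃/z₀)/ln(z₁/z₀) = 3.5 × 6.1685/3.5170 = 6.1387 m/s

6.1 m/s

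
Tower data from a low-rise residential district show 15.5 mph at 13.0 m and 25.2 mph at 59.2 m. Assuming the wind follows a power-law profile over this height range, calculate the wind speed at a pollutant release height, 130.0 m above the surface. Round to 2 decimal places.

32.43 mph

First find α: α = ln(V₂/V₁)/ln(z₂/z₁) = ln(25.2/15.5)/ln(59.2/13.0) = 0.48600/1.51597 = 0.3206
Extrapolate from 59.2 m to 130.0 m: V₃ = 25.2 × (130.0/59.2)^0.3206 = 25.2 × 1.2868 = 32.4280 mph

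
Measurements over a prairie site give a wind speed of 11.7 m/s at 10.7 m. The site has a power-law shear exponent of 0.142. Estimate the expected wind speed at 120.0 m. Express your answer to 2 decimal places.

Power-law profile: V₂ = V₁ · (z₂/z₁)^α
V₂ = 11.7 × (120.0/10.7)^0.142 = 11.7 × (11.2150)^0.142
    = 11.7 × 1.4095 = 16.4914 m/s

16.49 m/s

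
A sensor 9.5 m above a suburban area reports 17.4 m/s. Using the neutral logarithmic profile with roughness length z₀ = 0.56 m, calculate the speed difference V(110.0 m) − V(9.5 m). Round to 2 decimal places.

Log law: V₂ = V₁ · ln(z₂/z₀)/ln(z₁/z₀) = 17.4 × 5.2803/2.8311 = 32.4527 m/s
ΔV = 32.4527 − 17.4 = 15.0527 m/s

15.05 m/s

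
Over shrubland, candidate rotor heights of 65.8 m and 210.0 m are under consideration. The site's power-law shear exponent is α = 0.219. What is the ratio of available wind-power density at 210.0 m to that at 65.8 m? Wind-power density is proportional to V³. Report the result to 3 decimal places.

Speed ratio: V_B/V_A = (z_B/z_A)^α = (210.0/65.8)^0.219 = (3.1915)^0.219 = 1.28936
Power-density ratio: P_B/P_A = (V_B/V_A)³ = (1.28936)³ = 2.14350

2.144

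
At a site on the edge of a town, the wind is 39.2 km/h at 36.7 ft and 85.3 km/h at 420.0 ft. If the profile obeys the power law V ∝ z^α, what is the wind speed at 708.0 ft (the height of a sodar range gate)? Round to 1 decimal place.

100.8 km/h

First find α: α = ln(V₂/V₁)/ln(z₂/z₁) = ln(85.3/39.2)/ln(420.0/36.7) = 0.77750/2.43748 = 0.3190
Extrapolate from 420.0 ft to 708.0 ft: V₃ = 85.3 × (708.0/420.0)^0.3190 = 85.3 × 1.1812 = 100.7599 km/h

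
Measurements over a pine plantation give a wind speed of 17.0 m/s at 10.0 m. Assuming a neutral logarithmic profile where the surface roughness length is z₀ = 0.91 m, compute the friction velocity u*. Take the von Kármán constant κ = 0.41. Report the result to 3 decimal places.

u* ≈ 2.908 m/s

Log law: V(z) = (u*/κ) · ln(z/z₀) ⇒ u* = κ · V / ln(z/z₀)
u* = 0.41 × 17.0 / ln(10.0/0.91) = 0.41 × 17.0 / 2.3969
   = 6.9700 / 2.3969 = 2.9079 m/s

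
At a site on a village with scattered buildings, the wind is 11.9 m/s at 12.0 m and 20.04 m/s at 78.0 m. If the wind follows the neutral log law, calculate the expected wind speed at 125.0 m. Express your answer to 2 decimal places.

22.09 m/s

Log law: V ∝ ln(z/z₀). From the pair, with r = V₁/V₂ = 0.59381,
ln z₀ = (ln z₁ − r·ln z₂)/(1 − r) = (2.4849 − 0.59381×4.3567)/0.40619 = -0.2515 → z₀ = 0.7776 m
V₃ = V₁ · ln(z₃/z₀)/ln(z₁/z₀) = 11.9 × 5.0798/2.7364 = 22.0909 m/s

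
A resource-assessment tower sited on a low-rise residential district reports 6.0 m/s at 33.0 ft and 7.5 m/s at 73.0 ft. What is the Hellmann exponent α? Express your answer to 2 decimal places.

Power law: V₂/V₁ = (z₂/z₁)^α ⇒ α = ln(V₂/V₁) / ln(z₂/z₁)
α = ln(7.5/6.0) / ln(73.0/33.0) = ln(1.2500) / ln(2.2121)
  = 0.22314 / 0.79395 = 0.28105

α ≈ 0.28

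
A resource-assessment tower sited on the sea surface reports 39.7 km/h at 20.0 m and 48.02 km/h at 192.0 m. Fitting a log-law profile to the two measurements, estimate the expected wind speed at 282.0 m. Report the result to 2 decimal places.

49.43 km/h

Log law: V ∝ ln(z/z₀). From the pair, with r = V₁/V₂ = 0.82674,
ln z₀ = (ln z₁ − r·ln z₂)/(1 − r) = (2.9957 − 0.82674×5.2575)/0.17326 = -7.7966 → z₀ = 0.0004111 m
V₃ = V₁ · ln(z₃/z₀)/ln(z₁/z₀) = 39.7 × 13.4385/10.7923 = 49.4341 km/h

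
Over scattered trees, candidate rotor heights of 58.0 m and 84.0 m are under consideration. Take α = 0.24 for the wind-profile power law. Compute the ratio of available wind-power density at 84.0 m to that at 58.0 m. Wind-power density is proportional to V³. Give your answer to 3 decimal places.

Speed ratio: V_B/V_A = (z_B/z_A)^α = (84.0/58.0)^0.24 = (1.4483)^0.24 = 1.09296
Power-density ratio: P_B/P_A = (V_B/V_A)³ = (1.09296)³ = 1.30561

1.306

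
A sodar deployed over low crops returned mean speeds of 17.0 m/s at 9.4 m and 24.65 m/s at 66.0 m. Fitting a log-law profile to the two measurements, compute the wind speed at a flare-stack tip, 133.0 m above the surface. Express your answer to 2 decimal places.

Log law: V ∝ ln(z/z₀). From the pair, with r = V₁/V₂ = 0.68966,
ln z₀ = (ln z₁ − r·ln z₂)/(1 − r) = (2.2407 − 0.68966×4.1897)/0.31034 = -2.0903 → z₀ = 0.1237 m
V₃ = V₁ · ln(z₃/z₀)/ln(z₁/z₀) = 17.0 × 6.9806/4.3310 = 27.4004 m/s

27.40 m/s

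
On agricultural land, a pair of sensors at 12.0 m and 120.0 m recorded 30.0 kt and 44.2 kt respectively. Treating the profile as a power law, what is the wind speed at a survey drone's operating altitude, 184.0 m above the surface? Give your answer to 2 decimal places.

First find α: α = ln(V₂/V₁)/ln(z₂/z₁) = ln(44.2/30.0)/ln(120.0/12.0) = 0.38753/2.30259 = 0.1683
Extrapolate from 120.0 m to 184.0 m: V₃ = 44.2 × (184.0/120.0)^0.1683 = 44.2 × 1.0746 = 47.4969 kt

47.50 kt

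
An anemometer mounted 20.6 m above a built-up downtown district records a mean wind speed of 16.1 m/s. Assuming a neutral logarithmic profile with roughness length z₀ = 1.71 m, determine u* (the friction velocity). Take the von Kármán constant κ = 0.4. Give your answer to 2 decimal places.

Log law: V(z) = (u*/κ) · ln(z/z₀) ⇒ u* = κ · V / ln(z/z₀)
u* = 0.4 × 16.1 / ln(20.6/1.71) = 0.4 × 16.1 / 2.4888
   = 6.4400 / 2.4888 = 2.5876 m/s

u* ≈ 2.59 m/s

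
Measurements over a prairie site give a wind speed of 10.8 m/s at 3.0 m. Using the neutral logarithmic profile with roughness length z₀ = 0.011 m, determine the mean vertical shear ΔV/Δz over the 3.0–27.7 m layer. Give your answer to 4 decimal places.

Log law: V₂ = V₁ · ln(z₂/z₀)/ln(z₁/z₀) = 10.8 × 7.8313/5.6085 = 15.0804 m/s
ΔV/Δz = (15.0804 − 10.8)/(27.7 − 3.0) = 4.2804/24.7000 = 0.17330 m/s/m

0.1733 m/s/m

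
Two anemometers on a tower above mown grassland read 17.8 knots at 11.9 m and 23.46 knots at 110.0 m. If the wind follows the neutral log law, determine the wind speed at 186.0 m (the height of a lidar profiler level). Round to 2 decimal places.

Log law: V ∝ ln(z/z₀). From the pair, with r = V₁/V₂ = 0.75874,
ln z₀ = (ln z₁ − r·ln z₂)/(1 − r) = (2.4765 − 0.75874×4.7005)/0.24126 = -4.5175 → z₀ = 0.01092 m
V₃ = V₁ · ln(z₃/z₀)/ln(z₁/z₀) = 17.8 × 9.7432/6.9940 = 24.7968 knots

24.80 knots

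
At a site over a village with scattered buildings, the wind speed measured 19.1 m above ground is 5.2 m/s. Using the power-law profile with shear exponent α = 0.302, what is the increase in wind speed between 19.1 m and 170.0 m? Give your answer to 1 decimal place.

Power law: V₂ = V₁ · (z₂/z₁)^α = 5.2 × (8.9005)^0.302 = 10.0630 m/s
ΔV = 10.0630 − 5.2 = 4.8630 m/s

4.9 m/s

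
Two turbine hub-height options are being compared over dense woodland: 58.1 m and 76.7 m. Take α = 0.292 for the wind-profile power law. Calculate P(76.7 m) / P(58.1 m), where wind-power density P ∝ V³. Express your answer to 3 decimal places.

1.275

Speed ratio: V_B/V_A = (z_B/z_A)^α = (76.7/58.1)^0.292 = (1.3201)^0.292 = 1.08448
Power-density ratio: P_B/P_A = (V_B/V_A)³ = (1.08448)³ = 1.27545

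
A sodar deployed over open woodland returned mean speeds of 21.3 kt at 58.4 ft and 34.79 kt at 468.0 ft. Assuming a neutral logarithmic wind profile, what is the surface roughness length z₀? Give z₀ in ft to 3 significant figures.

z₀ ≈ 2.18 ft

Log law: V(z) ∝ ln(z/z₀). With r = V₁/V₂ = 21.3/34.79 = 0.61224,
r · ln(z₂/z₀) = ln(z₁/z₀) ⇒ ln z₀ = (ln z₁ − r·ln z₂)/(1 − r)
ln z₀ = (4.06732 − 0.61224×6.14847) / 0.38776 = 0.7813
z₀ = exp(0.7813) = 2.184 ft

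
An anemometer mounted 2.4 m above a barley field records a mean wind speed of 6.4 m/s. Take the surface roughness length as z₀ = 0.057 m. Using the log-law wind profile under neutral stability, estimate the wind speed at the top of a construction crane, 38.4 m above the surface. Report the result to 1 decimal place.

Log law: V(z) ∝ ln(z/z₀), so V₂/V₁ = ln(z₂/z₀) / ln(z₁/z₀).
ln(38.4/0.057) = 6.5128, ln(2.4/0.057) = 3.7402
V₂ = 6.4 × 6.5128/3.7402 = 6.4 × 1.7413 = 11.1443 m/s

11.1 m/s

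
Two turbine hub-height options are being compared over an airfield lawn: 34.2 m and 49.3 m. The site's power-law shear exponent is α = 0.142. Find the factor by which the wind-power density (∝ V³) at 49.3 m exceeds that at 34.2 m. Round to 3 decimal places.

Speed ratio: V_B/V_A = (z_B/z_A)^α = (49.3/34.2)^0.142 = (1.4415)^0.142 = 1.05330
Power-density ratio: P_B/P_A = (V_B/V_A)³ = (1.05330)³ = 1.16858

1.169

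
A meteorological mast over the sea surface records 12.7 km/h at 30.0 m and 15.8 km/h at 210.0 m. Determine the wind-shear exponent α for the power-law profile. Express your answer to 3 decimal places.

Power law: V₂/V₁ = (z₂/z₁)^α ⇒ α = ln(V₂/V₁) / ln(z₂/z₁)
α = ln(15.8/12.7) / ln(210.0/30.0) = ln(1.2441) / ln(7.0000)
  = 0.21841 / 1.94591 = 0.11224

α ≈ 0.112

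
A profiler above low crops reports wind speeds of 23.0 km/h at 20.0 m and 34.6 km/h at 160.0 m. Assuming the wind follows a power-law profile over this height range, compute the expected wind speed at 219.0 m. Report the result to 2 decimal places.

36.80 km/h

First find α: α = ln(V₂/V₁)/ln(z₂/z₁) = ln(34.6/23.0)/ln(160.0/20.0) = 0.40836/2.07944 = 0.1964
Extrapolate from 160.0 m to 219.0 m: V₃ = 34.6 × (219.0/160.0)^0.1964 = 34.6 × 1.0636 = 36.8000 km/h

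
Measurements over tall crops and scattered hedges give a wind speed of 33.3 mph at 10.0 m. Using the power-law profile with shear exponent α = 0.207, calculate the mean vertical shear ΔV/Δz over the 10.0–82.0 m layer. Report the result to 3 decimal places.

0.252 mph/m

Power law: V₂ = V₁ · (z₂/z₁)^α = 33.3 × (8.2000)^0.207 = 51.4759 mph
ΔV/Δz = (51.4759 − 33.3)/(82.0 − 10.0) = 18.1759/72.0000 = 0.25244 mph/m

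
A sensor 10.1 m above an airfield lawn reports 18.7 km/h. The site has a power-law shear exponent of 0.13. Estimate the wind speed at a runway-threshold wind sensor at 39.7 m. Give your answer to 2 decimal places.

Power-law profile: V₂ = V₁ · (z₂/z₁)^α
V₂ = 18.7 × (39.7/10.1)^0.13 = 18.7 × (3.9307)^0.13
    = 18.7 × 1.1948 = 22.3420 km/h

22.34 km/h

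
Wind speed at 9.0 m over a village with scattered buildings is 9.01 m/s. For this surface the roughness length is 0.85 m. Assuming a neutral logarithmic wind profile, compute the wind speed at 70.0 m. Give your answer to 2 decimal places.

16.84 m/s

Log law: V(z) ∝ ln(z/z₀), so V₂/V₁ = ln(z₂/z₀) / ln(z₁/z₀).
ln(70.0/0.85) = 4.4110, ln(9.0/0.85) = 2.3597
V₂ = 9.01 × 4.4110/2.3597 = 9.01 × 1.8693 = 16.8422 m/s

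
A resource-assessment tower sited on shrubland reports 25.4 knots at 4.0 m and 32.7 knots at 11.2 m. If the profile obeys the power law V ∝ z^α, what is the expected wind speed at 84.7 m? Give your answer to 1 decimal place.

53.7 knots

First find α: α = ln(V₂/V₁)/ln(z₂/z₁) = ln(32.7/25.4)/ln(11.2/4.0) = 0.25263/1.02962 = 0.2454
Extrapolate from 11.2 m to 84.7 m: V₃ = 32.7 × (84.7/11.2)^0.2454 = 32.7 × 1.6428 = 53.7200 knots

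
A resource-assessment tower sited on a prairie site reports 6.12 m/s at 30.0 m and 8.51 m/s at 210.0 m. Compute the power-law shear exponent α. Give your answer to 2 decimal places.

α ≈ 0.17

Power law: V₂/V₁ = (z₂/z₁)^α ⇒ α = ln(V₂/V₁) / ln(z₂/z₁)
α = ln(8.51/6.12) / ln(210.0/30.0) = ln(1.3905) / ln(7.0000)
  = 0.32968 / 1.94591 = 0.16942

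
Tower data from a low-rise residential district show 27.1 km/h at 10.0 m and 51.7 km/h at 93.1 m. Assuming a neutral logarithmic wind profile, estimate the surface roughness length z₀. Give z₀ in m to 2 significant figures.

z₀ ≈ 0.86 m

Log law: V(z) ∝ ln(z/z₀). With r = V₁/V₂ = 27.1/51.7 = 0.52418,
r · ln(z₂/z₀) = ln(z₁/z₀) ⇒ ln z₀ = (ln z₁ − r·ln z₂)/(1 − r)
ln z₀ = (2.30259 − 0.52418×4.53367) / 0.47582 = -0.1552
z₀ = exp(-0.1552) = 0.8562 m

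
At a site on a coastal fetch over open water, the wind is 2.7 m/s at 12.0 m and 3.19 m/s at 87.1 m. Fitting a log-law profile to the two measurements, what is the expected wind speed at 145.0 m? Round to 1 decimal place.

3.3 m/s

Log law: V ∝ ln(z/z₀). From the pair, with r = V₁/V₂ = 0.84639,
ln z₀ = (ln z₁ − r·ln z₂)/(1 − r) = (2.4849 − 0.84639×4.4671)/0.15361 = -8.4371 → z₀ = 0.0002167 m
V₃ = V₁ · ln(z₃/z₀)/ln(z₁/z₀) = 2.7 × 13.4139/10.9221 = 3.3160 m/s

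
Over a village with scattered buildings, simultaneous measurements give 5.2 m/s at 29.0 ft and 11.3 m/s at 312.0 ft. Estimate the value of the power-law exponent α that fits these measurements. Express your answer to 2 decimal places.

Power law: V₂/V₁ = (z₂/z₁)^α ⇒ α = ln(V₂/V₁) / ln(z₂/z₁)
α = ln(11.3/5.2) / ln(312.0/29.0) = ln(2.1731) / ln(10.7586)
  = 0.77614 / 2.37571 = 0.32670

α ≈ 0.33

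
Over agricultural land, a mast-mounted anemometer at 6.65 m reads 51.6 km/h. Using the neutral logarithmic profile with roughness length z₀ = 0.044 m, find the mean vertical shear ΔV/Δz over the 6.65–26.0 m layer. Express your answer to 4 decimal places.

0.7246 km/h/m

Log law: V₂ = V₁ · ln(z₂/z₀)/ln(z₁/z₀) = 51.6 × 6.3817/5.0182 = 65.6201 km/h
ΔV/Δz = (65.6201 − 51.6)/(26.0 − 6.65) = 14.0201/19.3500 = 0.72455 km/h/m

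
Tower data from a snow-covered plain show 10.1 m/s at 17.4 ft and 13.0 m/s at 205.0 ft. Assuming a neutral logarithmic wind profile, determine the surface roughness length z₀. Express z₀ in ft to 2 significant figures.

z₀ ≈ 0.0032 ft

Log law: V(z) ∝ ln(z/z₀). With r = V₁/V₂ = 10.1/13.0 = 0.77692,
r · ln(z₂/z₀) = ln(z₁/z₀) ⇒ ln z₀ = (ln z₁ − r·ln z₂)/(1 − r)
ln z₀ = (2.85647 − 0.77692×5.32301) / 0.22308 = -5.7339
z₀ = exp(-5.7339) = 0.003234 ft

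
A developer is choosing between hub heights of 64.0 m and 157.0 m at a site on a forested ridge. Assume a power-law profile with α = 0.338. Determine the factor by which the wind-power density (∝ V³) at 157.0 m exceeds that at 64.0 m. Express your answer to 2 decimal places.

2.48

Speed ratio: V_B/V_A = (z_B/z_A)^α = (157.0/64.0)^0.338 = (2.4531)^0.338 = 1.35433
Power-density ratio: P_B/P_A = (V_B/V_A)³ = (1.35433)³ = 2.48414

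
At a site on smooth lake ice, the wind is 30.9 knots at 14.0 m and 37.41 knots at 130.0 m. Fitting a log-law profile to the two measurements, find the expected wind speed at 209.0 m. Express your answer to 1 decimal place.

38.8 knots

Log law: V ∝ ln(z/z₀). From the pair, with r = V₁/V₂ = 0.82598,
ln z₀ = (ln z₁ − r·ln z₂)/(1 − r) = (2.6391 − 0.82598×4.8675)/0.17402 = -7.9385 → z₀ = 0.0003567 m
V₃ = V₁ · ln(z₃/z₀)/ln(z₁/z₀) = 30.9 × 13.2808/10.5776 = 38.7970 knots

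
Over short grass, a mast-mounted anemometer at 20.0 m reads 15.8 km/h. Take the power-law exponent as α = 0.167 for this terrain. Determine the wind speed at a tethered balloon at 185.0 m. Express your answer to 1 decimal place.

Power-law profile: V₂ = V₁ · (z₂/z₁)^α
V₂ = 15.8 × (185.0/20.0)^0.167 = 15.8 × (9.2500)^0.167
    = 15.8 × 1.4499 = 22.9088 km/h

22.9 km/h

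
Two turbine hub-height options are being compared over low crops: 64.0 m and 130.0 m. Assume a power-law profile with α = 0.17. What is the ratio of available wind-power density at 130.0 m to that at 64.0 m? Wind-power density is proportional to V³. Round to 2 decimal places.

1.44

Speed ratio: V_B/V_A = (z_B/z_A)^α = (130.0/64.0)^0.17 = (2.0312)^0.17 = 1.12803
Power-density ratio: P_B/P_A = (V_B/V_A)³ = (1.12803)³ = 1.43535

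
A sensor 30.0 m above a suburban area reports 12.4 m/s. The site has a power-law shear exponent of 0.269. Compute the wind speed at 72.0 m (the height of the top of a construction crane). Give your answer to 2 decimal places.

15.69 m/s

Power-law profile: V₂ = V₁ · (z₂/z₁)^α
V₂ = 12.4 × (72.0/30.0)^0.269 = 12.4 × (2.4000)^0.269
    = 12.4 × 1.2655 = 15.6927 m/s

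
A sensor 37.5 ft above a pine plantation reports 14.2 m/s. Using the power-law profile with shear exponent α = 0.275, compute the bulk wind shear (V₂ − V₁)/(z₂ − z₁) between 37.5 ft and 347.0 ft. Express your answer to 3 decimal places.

0.039 m/s/ft

Power law: V₂ = V₁ · (z₂/z₁)^α = 14.2 × (9.2533)^0.275 = 26.1831 m/s
ΔV/Δz = (26.1831 − 14.2)/(347.0 − 37.5) = 11.9831/309.5000 = 0.03872 m/s/ft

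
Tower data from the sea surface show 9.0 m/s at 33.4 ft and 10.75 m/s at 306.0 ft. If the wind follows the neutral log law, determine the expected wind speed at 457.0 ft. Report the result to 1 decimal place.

11.1 m/s

Log law: V ∝ ln(z/z₀). From the pair, with r = V₁/V₂ = 0.83721,
ln z₀ = (ln z₁ − r·ln z₂)/(1 − r) = (3.5086 − 0.83721×5.7236)/0.16279 = -7.8830 → z₀ = 0.0003771 ft
V₃ = V₁ · ln(z₃/z₀)/ln(z₁/z₀) = 9.0 × 14.0077/11.3916 = 11.0669 m/s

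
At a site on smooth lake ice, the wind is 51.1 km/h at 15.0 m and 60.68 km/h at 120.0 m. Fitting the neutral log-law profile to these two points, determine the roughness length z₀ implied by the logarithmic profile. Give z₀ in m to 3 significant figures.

z₀ ≈ 0.000229 m

Log law: V(z) ∝ ln(z/z₀). With r = V₁/V₂ = 51.1/60.68 = 0.84212,
r · ln(z₂/z₀) = ln(z₁/z₀) ⇒ ln z₀ = (ln z₁ − r·ln z₂)/(1 − r)
ln z₀ = (2.70805 − 0.84212×4.78749) / 0.15788 = -8.3838
z₀ = exp(-8.3838) = 0.0002286 m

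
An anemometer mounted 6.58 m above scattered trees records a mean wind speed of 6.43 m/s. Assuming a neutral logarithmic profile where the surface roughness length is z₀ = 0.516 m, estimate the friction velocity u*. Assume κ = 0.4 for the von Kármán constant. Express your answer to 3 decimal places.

Log law: V(z) = (u*/κ) · ln(z/z₀) ⇒ u* = κ · V / ln(z/z₀)
u* = 0.4 × 6.43 / ln(6.58/0.516) = 0.4 × 6.43 / 2.5457
   = 2.5720 / 2.5457 = 1.0103 m/s

u* ≈ 1.010 m/s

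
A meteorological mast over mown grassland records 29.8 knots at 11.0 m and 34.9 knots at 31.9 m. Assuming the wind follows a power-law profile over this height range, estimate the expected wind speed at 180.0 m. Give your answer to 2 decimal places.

45.12 knots

First find α: α = ln(V₂/V₁)/ln(z₂/z₁) = ln(34.9/29.8)/ln(31.9/11.0) = 0.15798/1.06471 = 0.1484
Extrapolate from 31.9 m to 180.0 m: V₃ = 34.9 × (180.0/31.9)^0.1484 = 34.9 × 1.2927 = 45.1157 knots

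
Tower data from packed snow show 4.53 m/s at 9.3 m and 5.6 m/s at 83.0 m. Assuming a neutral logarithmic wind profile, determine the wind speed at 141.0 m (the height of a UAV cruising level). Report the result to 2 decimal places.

Log law: V ∝ ln(z/z₀). From the pair, with r = V₁/V₂ = 0.80893,
ln z₀ = (ln z₁ − r·ln z₂)/(1 − r) = (2.2300 − 0.80893×4.4188)/0.19107 = -7.0367 → z₀ = 0.0008790 m
V₃ = V₁ · ln(z₃/z₀)/ln(z₁/z₀) = 4.53 × 11.9855/9.2667 = 5.8590 m/s

5.86 m/s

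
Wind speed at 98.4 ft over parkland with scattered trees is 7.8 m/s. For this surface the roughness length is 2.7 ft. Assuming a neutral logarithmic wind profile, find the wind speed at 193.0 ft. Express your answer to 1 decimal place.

Log law: V(z) ∝ ln(z/z₀), so V₂/V₁ = ln(z₂/z₀) / ln(z₁/z₀).
ln(193.0/2.7) = 4.2694, ln(98.4/2.7) = 3.5958
V₂ = 7.8 × 4.2694/3.5958 = 7.8 × 1.1873 = 9.2613 m/s

9.3 m/s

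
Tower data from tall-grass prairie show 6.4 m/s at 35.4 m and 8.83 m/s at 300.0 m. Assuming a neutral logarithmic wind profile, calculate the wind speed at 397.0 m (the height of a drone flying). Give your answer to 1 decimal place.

9.1 m/s

Log law: V ∝ ln(z/z₀). From the pair, with r = V₁/V₂ = 0.72480,
ln z₀ = (ln z₁ − r·ln z₂)/(1 − r) = (3.5667 − 0.72480×5.7038)/0.27520 = -2.0618 → z₀ = 0.1272 m
V₃ = V₁ · ln(z₃/z₀)/ln(z₁/z₀) = 6.4 × 8.0457/5.6285 = 9.1486 m/s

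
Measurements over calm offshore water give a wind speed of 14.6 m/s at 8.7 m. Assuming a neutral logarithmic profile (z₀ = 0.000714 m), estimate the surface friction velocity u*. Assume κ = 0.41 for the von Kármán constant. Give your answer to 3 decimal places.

Log law: V(z) = (u*/κ) · ln(z/z₀) ⇒ u* = κ · V / ln(z/z₀)
u* = 0.41 × 14.6 / ln(8.7/0.000714) = 0.41 × 14.6 / 9.4080
   = 5.9860 / 9.4080 = 0.6363 m/s

u* ≈ 0.636 m/s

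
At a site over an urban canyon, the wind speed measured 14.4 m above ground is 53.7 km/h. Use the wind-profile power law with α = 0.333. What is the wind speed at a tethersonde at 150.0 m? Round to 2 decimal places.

Power-law profile: V₂ = V₁ · (z₂/z₁)^α
V₂ = 53.7 × (150.0/14.4)^0.333 = 53.7 × (10.4167)^0.333
    = 53.7 × 2.1822 = 117.1866 km/h

117.19 km/h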